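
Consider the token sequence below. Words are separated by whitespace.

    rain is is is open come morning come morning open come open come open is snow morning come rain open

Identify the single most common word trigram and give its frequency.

"open come open", 2 times

Trigram frequencies (highest first):
  open come open: 2
  rain is is: 1
  is is is: 1
  is is open: 1
  is open come: 1
  open come morning: 1
  … (11 more, each ≤ 1)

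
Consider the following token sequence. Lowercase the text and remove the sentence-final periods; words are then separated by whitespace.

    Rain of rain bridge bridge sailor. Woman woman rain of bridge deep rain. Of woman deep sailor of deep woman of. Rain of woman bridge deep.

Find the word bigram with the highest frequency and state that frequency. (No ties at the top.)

Bigram frequencies (highest first):
  rain of: 4
  of rain: 2
  bridge deep: 2
  of woman: 2
  rain bridge: 1
  bridge bridge: 1
  … (13 more, each ≤ 1)

"rain of", 4 times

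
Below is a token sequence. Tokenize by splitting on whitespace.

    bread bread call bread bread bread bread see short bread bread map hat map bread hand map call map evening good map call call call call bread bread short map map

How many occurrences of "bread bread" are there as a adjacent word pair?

Scanning the 30 overlapping bigram windows for "bread bread":
  position 1–2: bread bread
  position 4–5: bread bread
  position 5–6: bread bread
  position 6–7: bread bread
  position 10–11: bread bread
  position 27–28: bread bread

6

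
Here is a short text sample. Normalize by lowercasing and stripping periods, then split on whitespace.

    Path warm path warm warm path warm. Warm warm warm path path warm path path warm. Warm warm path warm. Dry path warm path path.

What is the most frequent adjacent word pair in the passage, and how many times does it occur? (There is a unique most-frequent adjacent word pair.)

"path warm", 7 times

Bigram frequencies (highest first):
  path warm: 7
  warm path: 6
  warm warm: 6
  path path: 3
  warm dry: 1
  dry path: 1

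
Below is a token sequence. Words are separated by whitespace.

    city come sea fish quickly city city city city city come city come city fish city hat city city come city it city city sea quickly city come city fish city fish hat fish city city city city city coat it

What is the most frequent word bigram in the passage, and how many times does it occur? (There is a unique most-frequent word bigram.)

"city city", 10 times

Bigram frequencies (highest first):
  city city: 10
  city come: 5
  come city: 4
  city fish: 3
  fish city: 3
  quickly city: 2
  … (13 more, each ≤ 1)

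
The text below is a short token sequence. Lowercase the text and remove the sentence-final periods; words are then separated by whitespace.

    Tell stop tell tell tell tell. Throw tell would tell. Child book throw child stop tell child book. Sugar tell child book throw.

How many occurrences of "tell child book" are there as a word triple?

Scanning the 21 overlapping trigram windows for "tell child book":
  position 10–12: tell child book
  position 16–18: tell child book
  position 20–22: tell child book

3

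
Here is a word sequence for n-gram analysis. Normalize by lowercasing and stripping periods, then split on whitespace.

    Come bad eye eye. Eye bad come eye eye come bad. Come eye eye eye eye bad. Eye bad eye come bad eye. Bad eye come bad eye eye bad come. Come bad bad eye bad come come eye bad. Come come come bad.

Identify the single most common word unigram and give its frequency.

Unigram frequencies (highest first):
  eye: 17
  bad: 14
  come: 13

"eye", 17 times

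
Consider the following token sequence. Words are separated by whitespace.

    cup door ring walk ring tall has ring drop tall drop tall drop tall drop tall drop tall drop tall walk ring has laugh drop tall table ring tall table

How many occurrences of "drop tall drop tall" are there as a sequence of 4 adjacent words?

5

Scanning the 27 overlapping 4-gram windows for "drop tall drop tall":
  position 9–12: drop tall drop tall
  position 11–14: drop tall drop tall
  position 13–16: drop tall drop tall
  position 15–18: drop tall drop tall
  position 17–20: drop tall drop tall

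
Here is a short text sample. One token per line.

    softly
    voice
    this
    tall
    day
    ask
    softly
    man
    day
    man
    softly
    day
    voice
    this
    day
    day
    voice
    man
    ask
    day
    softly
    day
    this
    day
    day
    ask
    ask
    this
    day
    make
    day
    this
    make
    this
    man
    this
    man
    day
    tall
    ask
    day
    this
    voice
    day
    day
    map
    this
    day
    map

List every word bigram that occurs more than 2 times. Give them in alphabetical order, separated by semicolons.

day day; day this; this day

Bigram counts meeting the condition (more than 2 times):
  day day: 3
  day this: 3
  this day: 4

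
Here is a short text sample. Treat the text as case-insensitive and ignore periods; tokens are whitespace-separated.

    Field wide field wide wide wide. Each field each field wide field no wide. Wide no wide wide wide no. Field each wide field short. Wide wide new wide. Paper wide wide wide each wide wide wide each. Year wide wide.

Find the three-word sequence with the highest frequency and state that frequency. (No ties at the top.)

"wide wide wide", 4 times

Trigram frequencies (highest first):
  wide wide wide: 4
  wide wide each: 3
  field wide field: 2
  no wide wide: 2
  wide wide no: 2
  wide field wide: 1
  … (25 more, each ≤ 1)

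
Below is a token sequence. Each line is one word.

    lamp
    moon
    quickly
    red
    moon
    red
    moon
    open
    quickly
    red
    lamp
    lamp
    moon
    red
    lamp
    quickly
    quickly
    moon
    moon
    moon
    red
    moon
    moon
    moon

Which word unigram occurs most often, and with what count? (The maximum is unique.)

Unigram frequencies (highest first):
  moon: 10
  red: 5
  lamp: 4
  quickly: 4
  open: 1

"moon", 10 times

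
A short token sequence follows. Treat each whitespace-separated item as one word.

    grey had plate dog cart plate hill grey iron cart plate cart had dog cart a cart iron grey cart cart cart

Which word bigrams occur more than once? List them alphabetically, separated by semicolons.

cart cart; cart plate; dog cart

Bigram counts meeting the condition (more than once):
  cart cart: 2
  cart plate: 2
  dog cart: 2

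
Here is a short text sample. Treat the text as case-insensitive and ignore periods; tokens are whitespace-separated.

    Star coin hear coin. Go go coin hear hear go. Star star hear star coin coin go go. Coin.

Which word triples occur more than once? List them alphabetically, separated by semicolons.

coin go go; go go coin

Trigram counts meeting the condition (more than once):
  coin go go: 2
  go go coin: 2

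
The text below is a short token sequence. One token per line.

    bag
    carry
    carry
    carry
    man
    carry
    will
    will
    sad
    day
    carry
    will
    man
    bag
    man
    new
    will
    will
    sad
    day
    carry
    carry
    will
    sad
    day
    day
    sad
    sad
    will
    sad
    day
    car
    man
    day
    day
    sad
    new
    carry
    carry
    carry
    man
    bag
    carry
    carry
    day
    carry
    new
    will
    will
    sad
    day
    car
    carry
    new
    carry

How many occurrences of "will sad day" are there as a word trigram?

Scanning the 53 overlapping trigram windows for "will sad day":
  position 8–10: will sad day
  position 18–20: will sad day
  position 23–25: will sad day
  position 29–31: will sad day
  position 49–51: will sad day

5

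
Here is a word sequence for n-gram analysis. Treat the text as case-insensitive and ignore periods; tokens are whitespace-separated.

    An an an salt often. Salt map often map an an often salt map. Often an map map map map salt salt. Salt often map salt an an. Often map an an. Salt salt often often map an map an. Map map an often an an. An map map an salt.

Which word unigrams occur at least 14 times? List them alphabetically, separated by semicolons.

Unigram counts meeting the condition (at least 14 times):
  an: 17
  map: 15

an; map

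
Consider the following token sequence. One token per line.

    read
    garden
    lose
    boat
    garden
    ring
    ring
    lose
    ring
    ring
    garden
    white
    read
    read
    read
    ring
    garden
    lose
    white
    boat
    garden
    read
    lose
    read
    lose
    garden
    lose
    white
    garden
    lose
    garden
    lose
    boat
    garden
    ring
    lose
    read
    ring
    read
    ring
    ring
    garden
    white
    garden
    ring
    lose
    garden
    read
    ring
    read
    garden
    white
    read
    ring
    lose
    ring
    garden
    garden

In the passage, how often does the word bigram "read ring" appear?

5

Scanning the 57 overlapping bigram windows for "read ring":
  position 15–16: read ring
  position 37–38: read ring
  position 39–40: read ring
  position 48–49: read ring
  position 53–54: read ring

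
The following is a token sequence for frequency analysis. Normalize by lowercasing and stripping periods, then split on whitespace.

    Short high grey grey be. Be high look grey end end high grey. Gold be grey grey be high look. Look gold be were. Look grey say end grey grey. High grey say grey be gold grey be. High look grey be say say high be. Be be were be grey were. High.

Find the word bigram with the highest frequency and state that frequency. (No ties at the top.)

"grey be", 5 times

Bigram frequencies (highest first):
  grey be: 5
  high grey: 3
  grey grey: 3
  be be: 3
  be high: 3
  high look: 3
  … (26 more, each ≤ 3)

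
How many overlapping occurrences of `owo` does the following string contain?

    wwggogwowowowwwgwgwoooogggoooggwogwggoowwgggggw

2

Sliding a length-3 window over the 47 characters (45 positions):
  position 8–10: owo
  position 10–12: owo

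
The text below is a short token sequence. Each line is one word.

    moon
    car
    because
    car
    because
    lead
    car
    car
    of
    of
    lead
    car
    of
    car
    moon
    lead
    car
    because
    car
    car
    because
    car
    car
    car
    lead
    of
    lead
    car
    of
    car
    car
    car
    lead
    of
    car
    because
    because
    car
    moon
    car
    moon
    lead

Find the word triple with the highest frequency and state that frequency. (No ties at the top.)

"car because car", 3 times

Trigram frequencies (highest first):
  car because car: 3
  of lead car: 2
  lead car of: 2
  car of car: 2
  car moon lead: 2
  because car car: 2
  … (24 more, each ≤ 2)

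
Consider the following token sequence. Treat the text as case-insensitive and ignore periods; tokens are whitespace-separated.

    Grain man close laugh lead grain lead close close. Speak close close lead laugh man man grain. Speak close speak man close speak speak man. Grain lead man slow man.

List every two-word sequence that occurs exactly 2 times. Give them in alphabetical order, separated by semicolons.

Bigram counts meeting the condition (exactly 2 times):
  close close: 2
  grain lead: 2
  man close: 2
  man grain: 2
  speak close: 2
  speak man: 2

close close; grain lead; man close; man grain; speak close; speak man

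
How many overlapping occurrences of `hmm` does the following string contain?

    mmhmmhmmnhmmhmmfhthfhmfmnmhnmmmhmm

5

Sliding a length-3 window over the 34 characters (32 positions):
  position 3–5: hmm
  position 6–8: hmm
  position 10–12: hmm
  position 13–15: hmm
  position 32–34: hmm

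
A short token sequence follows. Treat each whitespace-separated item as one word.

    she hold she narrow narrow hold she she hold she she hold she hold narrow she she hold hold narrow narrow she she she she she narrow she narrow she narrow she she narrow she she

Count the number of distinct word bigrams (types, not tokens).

36 tokens → 35 bigram windows in total.
Repeated bigrams (each contributes count−1 duplicates):
  she she: 9
  narrow she: 6
  she hold: 5
  she narrow: 5
  hold she: 4
  hold narrow: 2
  narrow narrow: 2
26 duplicate windows → 35 − 26 = 9 distinct.

9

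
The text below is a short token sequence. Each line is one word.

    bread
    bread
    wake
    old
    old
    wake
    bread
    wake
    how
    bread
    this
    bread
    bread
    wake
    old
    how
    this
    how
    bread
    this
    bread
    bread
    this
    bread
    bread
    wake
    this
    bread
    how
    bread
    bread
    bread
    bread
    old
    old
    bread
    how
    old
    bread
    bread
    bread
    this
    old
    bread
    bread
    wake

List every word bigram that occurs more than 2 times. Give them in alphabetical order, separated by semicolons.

bread bread; bread this; bread wake; how bread; old bread; this bread

Bigram counts meeting the condition (more than 2 times):
  bread bread: 10
  bread this: 4
  bread wake: 5
  how bread: 3
  old bread: 3
  this bread: 4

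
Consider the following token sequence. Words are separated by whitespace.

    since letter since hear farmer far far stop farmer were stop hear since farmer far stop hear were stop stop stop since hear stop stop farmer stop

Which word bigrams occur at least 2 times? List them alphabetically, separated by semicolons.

Bigram counts meeting the condition (at least 2 times):
  far stop: 2
  farmer far: 2
  since hear: 2
  stop farmer: 2
  stop hear: 2
  stop stop: 3
  were stop: 2

far stop; farmer far; since hear; stop farmer; stop hear; stop stop; were stop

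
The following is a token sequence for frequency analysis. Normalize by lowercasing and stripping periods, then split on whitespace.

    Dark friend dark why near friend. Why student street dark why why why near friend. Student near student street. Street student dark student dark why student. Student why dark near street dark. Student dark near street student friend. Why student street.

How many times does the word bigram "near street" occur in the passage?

Scanning the 40 overlapping bigram windows for "near street":
  position 30–31: near street
  position 35–36: near street

2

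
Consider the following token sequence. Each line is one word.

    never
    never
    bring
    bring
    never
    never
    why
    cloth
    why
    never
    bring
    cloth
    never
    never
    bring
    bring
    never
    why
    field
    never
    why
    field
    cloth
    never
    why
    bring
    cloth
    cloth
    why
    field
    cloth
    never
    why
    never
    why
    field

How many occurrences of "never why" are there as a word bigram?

Scanning the 35 overlapping bigram windows for "never why":
  position 6–7: never why
  position 17–18: never why
  position 20–21: never why
  position 24–25: never why
  position 32–33: never why
  position 34–35: never why

6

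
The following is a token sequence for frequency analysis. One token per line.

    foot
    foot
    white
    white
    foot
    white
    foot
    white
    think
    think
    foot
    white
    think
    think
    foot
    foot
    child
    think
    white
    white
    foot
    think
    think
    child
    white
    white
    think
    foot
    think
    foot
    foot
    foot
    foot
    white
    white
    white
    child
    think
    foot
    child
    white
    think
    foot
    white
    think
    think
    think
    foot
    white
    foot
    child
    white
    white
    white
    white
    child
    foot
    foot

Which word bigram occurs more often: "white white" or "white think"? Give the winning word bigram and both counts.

"white white" (8 vs 5)

"white white": 8 occurrences
"white think": 5 occurrences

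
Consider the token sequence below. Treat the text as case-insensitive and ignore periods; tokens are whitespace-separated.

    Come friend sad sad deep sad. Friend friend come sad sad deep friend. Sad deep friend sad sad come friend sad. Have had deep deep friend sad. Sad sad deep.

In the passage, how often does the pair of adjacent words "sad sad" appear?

5

Scanning the 29 overlapping bigram windows for "sad sad":
  position 3–4: sad sad
  position 10–11: sad sad
  position 17–18: sad sad
  position 27–28: sad sad
  position 28–29: sad sad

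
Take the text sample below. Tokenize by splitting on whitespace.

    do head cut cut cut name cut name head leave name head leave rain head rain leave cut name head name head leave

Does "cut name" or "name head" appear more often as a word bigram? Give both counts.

"name head" (4 vs 3)

"cut name": 3 occurrences
"name head": 4 occurrences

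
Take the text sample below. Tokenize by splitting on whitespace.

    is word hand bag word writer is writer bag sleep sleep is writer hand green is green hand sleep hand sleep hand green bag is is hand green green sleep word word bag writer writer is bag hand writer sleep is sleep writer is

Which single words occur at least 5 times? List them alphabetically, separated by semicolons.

Unigram counts meeting the condition (at least 5 times):
  bag: 5
  green: 5
  hand: 7
  is: 9
  sleep: 7
  writer: 7

bag; green; hand; is; sleep; writer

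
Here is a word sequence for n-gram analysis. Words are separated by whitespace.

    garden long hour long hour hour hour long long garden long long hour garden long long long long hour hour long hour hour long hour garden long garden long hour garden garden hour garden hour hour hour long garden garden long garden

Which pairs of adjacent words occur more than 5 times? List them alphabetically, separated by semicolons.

Bigram counts meeting the condition (more than 5 times):
  garden long: 6
  hour hour: 6
  long hour: 7

garden long; hour hour; long hour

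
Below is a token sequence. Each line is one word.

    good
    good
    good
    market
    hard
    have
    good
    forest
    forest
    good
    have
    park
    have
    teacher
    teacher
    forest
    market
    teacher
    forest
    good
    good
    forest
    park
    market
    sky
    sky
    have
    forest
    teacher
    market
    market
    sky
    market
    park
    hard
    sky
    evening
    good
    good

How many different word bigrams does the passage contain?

31

39 tokens → 38 bigram windows in total.
Repeated bigrams (each contributes count−1 duplicates):
  good good: 4
  forest good: 2
  good forest: 2
  market sky: 2
  teacher forest: 2
7 duplicate windows → 38 − 7 = 31 distinct.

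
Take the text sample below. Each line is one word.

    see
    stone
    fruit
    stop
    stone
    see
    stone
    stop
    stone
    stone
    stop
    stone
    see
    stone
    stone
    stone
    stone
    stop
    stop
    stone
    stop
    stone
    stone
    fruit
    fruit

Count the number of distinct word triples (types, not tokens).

25 tokens → 23 trigram windows in total.
Repeated trigrams (each contributes count−1 duplicates):
  stone stop stone: 3
  stone see stone: 2
  stone stone stone: 2
  stone stone stop: 2
  stop stone see: 2
  stop stone stone: 2
7 duplicate windows → 23 − 7 = 16 distinct.

16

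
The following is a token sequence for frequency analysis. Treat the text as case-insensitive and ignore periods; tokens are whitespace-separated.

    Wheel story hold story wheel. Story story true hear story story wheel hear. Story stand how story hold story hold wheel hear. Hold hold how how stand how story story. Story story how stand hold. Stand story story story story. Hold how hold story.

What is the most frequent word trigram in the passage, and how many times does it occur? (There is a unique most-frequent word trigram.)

"story story story", 4 times

Trigram frequencies (highest first):
  story story story: 4
  story hold story: 2
  stand how story: 2
  wheel story hold: 1
  hold story wheel: 1
  story wheel story: 1
  … (31 more, each ≤ 1)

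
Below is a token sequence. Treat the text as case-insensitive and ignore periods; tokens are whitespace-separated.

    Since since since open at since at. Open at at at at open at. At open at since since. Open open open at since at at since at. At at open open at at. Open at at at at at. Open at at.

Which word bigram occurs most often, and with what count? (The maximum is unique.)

Bigram frequencies (highest first):
  at at: 13
  open at: 8
  at open: 6
  at since: 4
  since since: 3
  since at: 3
  … (2 more, each ≤ 3)

"at at", 13 times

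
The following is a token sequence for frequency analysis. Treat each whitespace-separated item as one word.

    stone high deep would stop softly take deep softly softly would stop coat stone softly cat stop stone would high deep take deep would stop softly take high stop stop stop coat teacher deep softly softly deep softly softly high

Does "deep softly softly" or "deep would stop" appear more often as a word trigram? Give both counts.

"deep softly softly": 3 occurrences
"deep would stop": 2 occurrences

"deep softly softly" (3 vs 2)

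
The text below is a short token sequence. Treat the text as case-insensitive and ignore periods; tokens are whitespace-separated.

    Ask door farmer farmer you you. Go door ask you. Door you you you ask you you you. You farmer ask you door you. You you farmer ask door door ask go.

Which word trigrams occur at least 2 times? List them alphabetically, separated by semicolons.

ask you door; door you you; you door you; you farmer ask; you you farmer; you you you

Trigram counts meeting the condition (at least 2 times):
  ask you door: 2
  door you you: 2
  you door you: 2
  you farmer ask: 2
  you you farmer: 2
  you you you: 4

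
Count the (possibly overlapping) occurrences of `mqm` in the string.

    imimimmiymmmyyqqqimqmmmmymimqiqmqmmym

2

Sliding a length-3 window over the 37 characters (35 positions):
  position 19–21: mqm
  position 32–34: mqm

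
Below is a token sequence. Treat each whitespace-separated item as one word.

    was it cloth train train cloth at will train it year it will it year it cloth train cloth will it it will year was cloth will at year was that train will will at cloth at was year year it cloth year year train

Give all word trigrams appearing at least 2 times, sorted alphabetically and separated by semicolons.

it cloth train; it year it; year it cloth

Trigram counts meeting the condition (at least 2 times):
  it cloth train: 2
  it year it: 2
  year it cloth: 2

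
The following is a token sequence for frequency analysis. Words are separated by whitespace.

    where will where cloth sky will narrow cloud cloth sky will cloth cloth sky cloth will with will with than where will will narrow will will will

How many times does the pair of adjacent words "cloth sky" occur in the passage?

Scanning the 26 overlapping bigram windows for "cloth sky":
  position 4–5: cloth sky
  position 9–10: cloth sky
  position 13–14: cloth sky

3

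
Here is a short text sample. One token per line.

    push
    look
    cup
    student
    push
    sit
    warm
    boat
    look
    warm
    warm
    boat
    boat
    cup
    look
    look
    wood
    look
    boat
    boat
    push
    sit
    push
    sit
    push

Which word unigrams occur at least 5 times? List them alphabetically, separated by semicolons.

Unigram counts meeting the condition (at least 5 times):
  boat: 5
  look: 5
  push: 5

boat; look; push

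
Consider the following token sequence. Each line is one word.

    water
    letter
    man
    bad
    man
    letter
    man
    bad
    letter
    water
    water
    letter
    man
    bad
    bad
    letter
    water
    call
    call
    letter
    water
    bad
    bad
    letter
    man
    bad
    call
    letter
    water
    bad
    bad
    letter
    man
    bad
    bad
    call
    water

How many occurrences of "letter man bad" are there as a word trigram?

5

Scanning the 35 overlapping trigram windows for "letter man bad":
  position 2–4: letter man bad
  position 6–8: letter man bad
  position 12–14: letter man bad
  position 24–26: letter man bad
  position 32–34: letter man bad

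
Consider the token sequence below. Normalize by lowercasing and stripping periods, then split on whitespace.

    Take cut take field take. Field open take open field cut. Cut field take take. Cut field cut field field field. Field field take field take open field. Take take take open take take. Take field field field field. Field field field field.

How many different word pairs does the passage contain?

43 tokens → 42 bigram windows in total.
Repeated bigrams (each contributes count−1 duplicates):
  field field: 11
  field take: 5
  take take: 5
  take field: 4
  cut field: 3
  take open: 3
  field cut: 2
  open field: 2
  … (2 more repeated)
29 duplicate windows → 42 − 29 = 13 distinct.

13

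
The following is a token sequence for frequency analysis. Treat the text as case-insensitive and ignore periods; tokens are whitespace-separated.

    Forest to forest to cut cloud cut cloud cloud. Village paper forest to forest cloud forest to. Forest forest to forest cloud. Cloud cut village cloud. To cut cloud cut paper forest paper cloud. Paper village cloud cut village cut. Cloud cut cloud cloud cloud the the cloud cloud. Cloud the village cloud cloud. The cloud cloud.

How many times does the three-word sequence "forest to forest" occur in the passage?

Scanning the 55 overlapping trigram windows for "forest to forest":
  position 1–3: forest to forest
  position 12–14: forest to forest
  position 16–18: forest to forest
  position 19–21: forest to forest

4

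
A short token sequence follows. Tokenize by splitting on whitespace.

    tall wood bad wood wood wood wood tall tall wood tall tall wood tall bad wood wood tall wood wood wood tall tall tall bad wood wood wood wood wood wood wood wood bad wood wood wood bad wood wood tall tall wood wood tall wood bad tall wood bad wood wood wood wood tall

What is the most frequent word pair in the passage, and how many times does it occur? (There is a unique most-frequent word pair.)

Bigram frequencies (highest first):
  wood wood: 20
  wood tall: 8
  tall wood: 7
  bad wood: 6
  wood bad: 5
  tall tall: 5
  … (2 more, each ≤ 2)

"wood wood", 20 times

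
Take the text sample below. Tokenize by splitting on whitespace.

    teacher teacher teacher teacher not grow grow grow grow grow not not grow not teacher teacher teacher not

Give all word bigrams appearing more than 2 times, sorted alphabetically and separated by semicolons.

Bigram counts meeting the condition (more than 2 times):
  grow grow: 4
  teacher teacher: 5

grow grow; teacher teacher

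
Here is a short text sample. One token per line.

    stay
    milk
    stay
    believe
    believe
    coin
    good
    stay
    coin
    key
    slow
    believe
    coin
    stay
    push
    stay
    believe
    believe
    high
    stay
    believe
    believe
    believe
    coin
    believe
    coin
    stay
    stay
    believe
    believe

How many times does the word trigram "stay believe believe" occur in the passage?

Scanning the 28 overlapping trigram windows for "stay believe believe":
  position 3–5: stay believe believe
  position 16–18: stay believe believe
  position 20–22: stay believe believe
  position 28–30: stay believe believe

4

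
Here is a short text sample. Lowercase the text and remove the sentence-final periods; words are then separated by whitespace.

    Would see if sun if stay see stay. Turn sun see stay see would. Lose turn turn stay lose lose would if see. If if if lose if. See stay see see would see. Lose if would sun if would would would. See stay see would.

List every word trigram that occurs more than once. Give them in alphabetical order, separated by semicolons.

Trigram counts meeting the condition (more than once):
  see stay see: 3
  stay see would: 2

see stay see; stay see would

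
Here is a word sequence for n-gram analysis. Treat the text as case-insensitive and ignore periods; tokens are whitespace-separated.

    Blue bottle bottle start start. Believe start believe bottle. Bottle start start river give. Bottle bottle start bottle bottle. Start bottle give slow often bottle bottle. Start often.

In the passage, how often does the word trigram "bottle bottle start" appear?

5

Scanning the 26 overlapping trigram windows for "bottle bottle start":
  position 2–4: bottle bottle start
  position 9–11: bottle bottle start
  position 15–17: bottle bottle start
  position 18–20: bottle bottle start
  position 25–27: bottle bottle start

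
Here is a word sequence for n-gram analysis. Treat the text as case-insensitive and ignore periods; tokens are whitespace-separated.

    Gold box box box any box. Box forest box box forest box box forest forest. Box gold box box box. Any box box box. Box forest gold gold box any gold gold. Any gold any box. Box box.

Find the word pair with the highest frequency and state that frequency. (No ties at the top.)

"box box", 12 times

Bigram frequencies (highest first):
  box box: 12
  box forest: 4
  gold box: 3
  box any: 3
  any box: 3
  forest box: 3
  … (6 more, each ≤ 2)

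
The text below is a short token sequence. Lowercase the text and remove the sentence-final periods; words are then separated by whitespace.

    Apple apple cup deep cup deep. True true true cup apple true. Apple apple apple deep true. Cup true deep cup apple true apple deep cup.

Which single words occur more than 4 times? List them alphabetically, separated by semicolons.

apple; cup; deep; true

Unigram counts meeting the condition (more than 4 times):
  apple: 8
  cup: 6
  deep: 5
  true: 7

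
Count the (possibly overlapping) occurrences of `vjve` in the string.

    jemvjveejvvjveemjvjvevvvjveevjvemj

Sliding a length-4 window over the 34 characters (31 positions):
  position 4–7: vjve
  position 11–14: vjve
  position 18–21: vjve
  position 24–27: vjve
  position 29–32: vjve

5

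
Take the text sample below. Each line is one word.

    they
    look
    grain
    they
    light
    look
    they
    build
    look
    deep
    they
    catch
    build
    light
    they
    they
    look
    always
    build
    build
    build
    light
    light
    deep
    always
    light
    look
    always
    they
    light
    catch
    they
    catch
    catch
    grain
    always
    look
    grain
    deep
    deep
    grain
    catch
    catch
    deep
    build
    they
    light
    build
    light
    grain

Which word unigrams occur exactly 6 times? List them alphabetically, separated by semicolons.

catch; look

Unigram counts meeting the condition (exactly 6 times):
  catch: 6
  look: 6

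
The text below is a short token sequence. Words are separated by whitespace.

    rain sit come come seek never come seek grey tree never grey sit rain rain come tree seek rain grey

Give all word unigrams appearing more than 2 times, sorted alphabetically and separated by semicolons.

come; grey; rain; seek

Unigram counts meeting the condition (more than 2 times):
  come: 4
  grey: 3
  rain: 4
  seek: 3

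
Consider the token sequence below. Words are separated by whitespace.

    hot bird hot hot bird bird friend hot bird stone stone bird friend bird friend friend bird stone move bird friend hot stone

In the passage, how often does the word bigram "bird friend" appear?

Scanning the 22 overlapping bigram windows for "bird friend":
  position 6–7: bird friend
  position 12–13: bird friend
  position 14–15: bird friend
  position 20–21: bird friend

4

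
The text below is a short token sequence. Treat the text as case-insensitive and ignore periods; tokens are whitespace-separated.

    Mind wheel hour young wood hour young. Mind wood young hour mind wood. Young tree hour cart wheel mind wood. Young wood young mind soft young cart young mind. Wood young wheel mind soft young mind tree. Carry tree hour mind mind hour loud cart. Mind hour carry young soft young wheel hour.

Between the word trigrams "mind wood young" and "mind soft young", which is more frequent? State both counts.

"mind wood young": 4 occurrences
"mind soft young": 2 occurrences

"mind wood young" (4 vs 2)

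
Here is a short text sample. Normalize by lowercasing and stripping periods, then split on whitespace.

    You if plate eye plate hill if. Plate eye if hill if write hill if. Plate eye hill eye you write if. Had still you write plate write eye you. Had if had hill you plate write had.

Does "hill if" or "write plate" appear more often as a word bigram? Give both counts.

"hill if" (3 vs 1)

"hill if": 3 occurrences
"write plate": 1 occurrence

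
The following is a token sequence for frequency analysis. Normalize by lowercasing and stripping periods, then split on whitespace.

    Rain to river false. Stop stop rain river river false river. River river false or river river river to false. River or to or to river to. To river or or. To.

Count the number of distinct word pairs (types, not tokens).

18

32 tokens → 31 bigram windows in total.
Repeated bigrams (each contributes count−1 duplicates):
  river river: 5
  or to: 3
  river false: 3
  to river: 3
  false river: 2
  river or: 2
  river to: 2
13 duplicate windows → 31 − 13 = 18 distinct.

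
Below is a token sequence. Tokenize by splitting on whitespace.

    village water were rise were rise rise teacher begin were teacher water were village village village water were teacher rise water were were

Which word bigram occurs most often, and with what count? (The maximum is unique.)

"water were", 4 times

Bigram frequencies (highest first):
  water were: 4
  village water: 2
  were rise: 2
  were teacher: 2
  village village: 2
  rise were: 1
  … (9 more, each ≤ 1)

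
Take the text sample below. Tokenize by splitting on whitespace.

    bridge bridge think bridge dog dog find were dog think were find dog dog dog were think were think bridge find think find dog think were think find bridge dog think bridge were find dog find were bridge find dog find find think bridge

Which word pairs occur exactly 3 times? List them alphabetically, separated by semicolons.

dog dog; dog find; dog think; think were; were think

Bigram counts meeting the condition (exactly 3 times):
  dog dog: 3
  dog find: 3
  dog think: 3
  think were: 3
  were think: 3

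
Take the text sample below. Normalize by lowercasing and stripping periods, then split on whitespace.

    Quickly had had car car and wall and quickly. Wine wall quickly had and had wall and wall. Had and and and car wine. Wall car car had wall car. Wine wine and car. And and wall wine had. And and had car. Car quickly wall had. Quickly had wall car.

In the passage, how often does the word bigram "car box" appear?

Scanning the 50 overlapping bigram windows for "car box":
  (none found)

0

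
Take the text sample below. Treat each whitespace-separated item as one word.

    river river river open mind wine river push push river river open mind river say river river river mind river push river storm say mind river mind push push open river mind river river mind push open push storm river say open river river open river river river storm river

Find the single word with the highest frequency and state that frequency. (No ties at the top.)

"river", 23 times

Unigram frequencies (highest first):
  river: 23
  mind: 7
  push: 7
  open: 6
  say: 3
  storm: 3
  … (1 more, each ≤ 1)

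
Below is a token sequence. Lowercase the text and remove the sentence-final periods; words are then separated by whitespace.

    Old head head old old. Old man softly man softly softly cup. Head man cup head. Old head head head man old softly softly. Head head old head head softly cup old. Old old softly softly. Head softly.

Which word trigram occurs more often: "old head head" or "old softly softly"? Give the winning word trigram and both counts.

"old head head" (3 vs 2)

"old head head": 3 occurrences
"old softly softly": 2 occurrences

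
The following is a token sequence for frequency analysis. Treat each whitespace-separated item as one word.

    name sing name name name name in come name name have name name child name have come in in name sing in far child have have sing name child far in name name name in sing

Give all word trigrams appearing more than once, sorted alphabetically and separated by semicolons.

Trigram counts meeting the condition (more than once):
  name name in: 2
  name name name: 3

name name in; name name name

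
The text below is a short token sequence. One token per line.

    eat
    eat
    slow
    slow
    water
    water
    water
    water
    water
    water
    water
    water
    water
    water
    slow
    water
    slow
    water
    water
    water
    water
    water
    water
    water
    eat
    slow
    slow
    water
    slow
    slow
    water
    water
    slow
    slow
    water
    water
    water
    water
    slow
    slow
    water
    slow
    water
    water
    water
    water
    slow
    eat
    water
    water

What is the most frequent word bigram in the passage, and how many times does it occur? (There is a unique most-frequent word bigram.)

"water water", 23 times

Bigram frequencies (highest first):
  water water: 23
  slow water: 8
  water slow: 7
  slow slow: 5
  eat slow: 2
  eat eat: 1
  … (3 more, each ≤ 1)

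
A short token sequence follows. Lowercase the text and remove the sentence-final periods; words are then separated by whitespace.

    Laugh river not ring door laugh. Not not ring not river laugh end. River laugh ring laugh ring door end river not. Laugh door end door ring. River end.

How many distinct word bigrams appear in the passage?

21

29 tokens → 28 bigram windows in total.
Repeated bigrams (each contributes count−1 duplicates):
  door end: 2
  end river: 2
  laugh ring: 2
  not ring: 2
  ring door: 2
  river laugh: 2
  river not: 2
7 duplicate windows → 28 − 7 = 21 distinct.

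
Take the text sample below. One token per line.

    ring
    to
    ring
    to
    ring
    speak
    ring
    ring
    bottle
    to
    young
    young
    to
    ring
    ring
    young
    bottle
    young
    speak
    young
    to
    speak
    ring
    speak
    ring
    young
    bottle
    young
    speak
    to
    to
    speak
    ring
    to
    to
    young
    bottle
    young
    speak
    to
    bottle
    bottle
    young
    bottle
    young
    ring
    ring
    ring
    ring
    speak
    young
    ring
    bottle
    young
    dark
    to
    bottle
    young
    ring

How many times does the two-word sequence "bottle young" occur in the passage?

7

Scanning the 58 overlapping bigram windows for "bottle young":
  position 17–18: bottle young
  position 27–28: bottle young
  position 37–38: bottle young
  position 42–43: bottle young
  position 44–45: bottle young
  position 53–54: bottle young
  position 57–58: bottle young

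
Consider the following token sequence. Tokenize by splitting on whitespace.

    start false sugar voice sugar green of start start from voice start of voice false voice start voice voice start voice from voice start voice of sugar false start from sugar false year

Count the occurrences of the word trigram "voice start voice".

3

Scanning the 31 overlapping trigram windows for "voice start voice":
  position 16–18: voice start voice
  position 19–21: voice start voice
  position 23–25: voice start voice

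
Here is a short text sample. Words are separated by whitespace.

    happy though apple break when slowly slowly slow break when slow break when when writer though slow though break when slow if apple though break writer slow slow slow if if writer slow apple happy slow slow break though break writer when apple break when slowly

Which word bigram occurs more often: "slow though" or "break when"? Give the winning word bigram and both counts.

"break when" (5 vs 1)

"slow though": 1 occurrence
"break when": 5 occurrences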